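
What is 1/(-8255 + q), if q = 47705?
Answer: 1/39450 ≈ 2.5349e-5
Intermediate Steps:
1/(-8255 + q) = 1/(-8255 + 47705) = 1/39450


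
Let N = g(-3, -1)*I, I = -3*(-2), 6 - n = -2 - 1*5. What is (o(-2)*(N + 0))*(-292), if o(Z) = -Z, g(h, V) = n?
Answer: -45552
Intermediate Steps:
n = 13 (n = 6 - (-2 - 1*5) = 6 - (-2 - 5) = 6 - 1*(-7) = 6 + 7 = 13)
g(h, V) = 13
I = 6
N = 78 (N = 13*6 = 78)
(o(-2)*(N + 0))*(-292) = ((-1*(-2))*(78 + 0))*(-292) = (2*78)*(-292) = 156*(-292) = -45552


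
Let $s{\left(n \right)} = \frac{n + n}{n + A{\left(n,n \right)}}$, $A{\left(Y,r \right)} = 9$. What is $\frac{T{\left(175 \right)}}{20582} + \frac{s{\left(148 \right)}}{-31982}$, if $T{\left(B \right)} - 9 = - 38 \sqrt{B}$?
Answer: $\frac{19549147}{51672901634} - \frac{95 \sqrt{7}}{10291} \approx -0.024046$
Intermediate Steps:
$s{\left(n \right)} = \frac{2 n}{9 + n}$ ($s{\left(n \right)} = \frac{n + n}{n + 9} = \frac{2 n}{9 + n}$)
$T{\left(B \right)} = 9 - 38 \sqrt{B}$
$\frac{T{\left(175 \right)}}{20582} + \frac{s{\left(148 \right)}}{-31982} = \frac{9 - 38 \sqrt{175}}{20582} + \frac{2 \cdot 148 \frac{1}{9 + 148}}{-31982} = \left(9 - 38 \cdot 5 \sqrt{7}\right) \frac{1}{20582} + 2 \cdot 148 \cdot \frac{1}{157} \left(- \frac{1}{31982}\right) = \left(9 - 190 \sqrt{7}\right) \frac{1}{20582} + 2 \cdot 148 \cdot \frac{1}{157} \left(- \frac{1}{31982}\right) = \left(\frac{9}{20582} - \frac{95 \sqrt{7}}{10291}\right) + \frac{296}{157} \left(- \frac{1}{31982}\right) = \left(\frac{9}{20582} - \frac{95 \sqrt{7}}{10291}\right) - \frac{148}{2510587} = \frac{19549147}{51672901634} - \frac{95 \sqrt{7}}{10291}$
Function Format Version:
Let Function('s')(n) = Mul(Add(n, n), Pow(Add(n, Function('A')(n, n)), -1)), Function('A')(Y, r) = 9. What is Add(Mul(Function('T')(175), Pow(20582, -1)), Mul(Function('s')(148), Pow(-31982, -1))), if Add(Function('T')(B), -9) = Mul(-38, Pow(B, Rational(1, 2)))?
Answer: Add(Rational(19549147, 51672901634), Mul(Rational(-95, 10291), Pow(7, Rational(1, 2)))) ≈ -0.024046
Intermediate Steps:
Function('s')(n) = Mul(2, n, Pow(Add(9, n), -1)) (Function('s')(n) = Mul(Add(n, n), Pow(Add(n, 9), -1)) = Mul(Mul(2, n), Pow(Add(9, n), -1)) = Mul(2, n, Pow(Add(9, n), -1)))
Function('T')(B) = Add(9, Mul(-38, Pow(B, Rational(1, 2))))
Add(Mul(Function('T')(175), Pow(20582, -1)), Mul(Function('s')(148), Pow(-31982, -1))) = Add(Mul(Add(9, Mul(-38, Pow(175, Rational(1, 2)))), Pow(20582, -1)), Mul(Mul(2, 148, Pow(Add(9, 148), -1)), Pow(-31982, -1))) = Add(Mul(Add(9, Mul(-38, Mul(5, Pow(7, Rational(1, 2))))), Rational(1, 20582)), Mul(Mul(2, 148, Pow(157, -1)), Rational(-1, 31982))) = Add(Mul(Add(9, Mul(-190, Pow(7, Rational(1, 2)))), Rational(1, 20582)), Mul(Mul(2, 148, Rational(1, 157)), Rational(-1, 31982))) = Add(Add(Rational(9, 20582), Mul(Rational(-95, 10291), Pow(7, Rational(1, 2)))), Mul(Rational(296, 157), Rational(-1, 31982))) = Add(Add(Rational(9, 20582), Mul(Rational(-95, 10291), Pow(7, Rational(1, 2)))), Rational(-148, 2510587)) = Add(Rational(19549147, 51672901634), Mul(Rational(-95, 10291), Pow(7, Rational(1, 2))))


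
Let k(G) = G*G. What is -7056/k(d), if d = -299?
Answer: -7056/89401 ≈ -0.078925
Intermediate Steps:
k(G) = G²
-7056/k(d) = -7056/((-299)²) = -7056/89401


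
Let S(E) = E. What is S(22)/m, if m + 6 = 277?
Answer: 22/271 ≈ 0.081181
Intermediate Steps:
m = 271 (m = -6 + 277 = 271)
S(22)/m = 22/271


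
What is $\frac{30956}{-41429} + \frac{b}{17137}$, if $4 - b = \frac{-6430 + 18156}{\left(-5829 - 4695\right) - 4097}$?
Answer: $- \frac{7753429013522}{10380453430033} \approx -0.74693$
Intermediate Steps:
$b = \frac{70210}{14621}$ ($b = 4 - \frac{-6430 + 18156}{\left(-5829 - 4695\right) - 4097} = 4 - \frac{11726}{\left(-5829 - 4695\right) - 4097} = 4 - \frac{11726}{-10524 - 4097} = 4 - \frac{11726}{-14621} = 4 - 11726 \left(- \frac{1}{14621}\right) = 4 - - \frac{11726}{14621} = 4 + \frac{11726}{14621} = \frac{70210}{14621} \approx 4.802$)
$\frac{30956}{-41429} + \frac{b}{17137} = \frac{30956}{-41429} + \frac{70210}{14621 \cdot 17137} = 30956 \left(- \frac{1}{41429}\right) + \frac{70210}{14621} \cdot \frac{1}{17137} = - \frac{30956}{41429} + \frac{70210}{250560077} = - \frac{7753429013522}{10380453430033}$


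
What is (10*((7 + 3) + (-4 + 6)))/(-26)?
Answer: -60/13 ≈ -4.6154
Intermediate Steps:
(10*((7 + 3) + (-4 + 6)))/(-26) = (10*(10 + 2))*(-1/26) = (10*12)*(-1/26) = 120*(-1/26) = -60/13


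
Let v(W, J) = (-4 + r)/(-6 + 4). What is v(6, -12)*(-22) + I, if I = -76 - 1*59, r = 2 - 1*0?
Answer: -157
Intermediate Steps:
r = 2 (r = 2 + 0 = 2)
I = -135 (I = -76 - 59 = -135)
v(W, J) = 1 (v(W, J) = (-4 + 2)/(-6 + 4) = -2/(-2) = -2*(-½) = 1)
v(6, -12)*(-22) + I = 1*(-22) - 135 = -22 - 135 = -157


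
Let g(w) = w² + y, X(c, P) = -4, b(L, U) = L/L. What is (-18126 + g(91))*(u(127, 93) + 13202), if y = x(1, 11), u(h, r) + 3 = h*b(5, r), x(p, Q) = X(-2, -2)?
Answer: -131247774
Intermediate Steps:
b(L, U) = 1
x(p, Q) = -4
u(h, r) = -3 + h (u(h, r) = -3 + h*1 = -3 + h)
y = -4
g(w) = -4 + w² (g(w) = w² - 4 = -4 + w²)
(-18126 + g(91))*(u(127, 93) + 13202) = (-18126 + (-4 + 91²))*((-3 + 127) + 13202) = (-18126 + (-4 + 8281))*(124 + 13202) = (-18126 + 8277)*13326 = -9849*13326 = -131247774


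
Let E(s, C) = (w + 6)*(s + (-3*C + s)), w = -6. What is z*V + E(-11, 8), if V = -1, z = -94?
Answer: 94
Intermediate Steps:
E(s, C) = 0 (E(s, C) = (-6 + 6)*(s + (-3*C + s)) = 0*(s + (s - 3*C)) = 0*(-3*C + 2*s) = 0)
z*V + E(-11, 8) = -94*(-1) + 0 = 94 + 0 = 94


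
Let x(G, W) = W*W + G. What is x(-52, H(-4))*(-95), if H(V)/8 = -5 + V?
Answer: -487540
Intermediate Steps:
H(V) = -40 + 8*V (H(V) = 8*(-5 + V) = -40 + 8*V)
x(G, W) = G + W² (x(G, W) = W² + G = G + W²)
x(-52, H(-4))*(-95) = (-52 + (-40 + 8*(-4))²)*(-95) = (-52 + (-40 - 32)²)*(-95) = (-52 + (-72)²)*(-95) = (-52 + 5184)*(-95) = 5132*(-95) = -487540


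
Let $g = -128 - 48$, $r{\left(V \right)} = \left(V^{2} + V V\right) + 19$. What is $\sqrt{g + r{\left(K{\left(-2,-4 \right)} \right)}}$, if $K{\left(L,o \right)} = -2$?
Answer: $i \sqrt{149} \approx 12.207 i$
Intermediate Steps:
$r{\left(V \right)} = 19 + 2 V^{2}$ ($r{\left(V \right)} = \left(V^{2} + V^{2}\right) + 19 = 2 V^{2} + 19 = 19 + 2 V^{2}$)
$g = -176$
$\sqrt{g + r{\left(K{\left(-2,-4 \right)} \right)}} = \sqrt{-176 + \left(19 + 2 \left(-2\right)^{2}\right)} = \sqrt{-176 + \left(19 + 2 \cdot 4\right)} = \sqrt{-176 + \left(19 + 8\right)} = \sqrt{-176 + 27} = \sqrt{-149} = i \sqrt{149}$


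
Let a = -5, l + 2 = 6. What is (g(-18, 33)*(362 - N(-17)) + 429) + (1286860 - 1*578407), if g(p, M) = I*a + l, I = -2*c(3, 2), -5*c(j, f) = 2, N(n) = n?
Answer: 708882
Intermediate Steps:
l = 4 (l = -2 + 6 = 4)
c(j, f) = -2/5 (c(j, f) = -1/5*2 = -2/5)
I = 4/5 (I = -2*(-2/5) = 4/5 ≈ 0.80000)
g(p, M) = 0 (g(p, M) = (4/5)*(-5) + 4 = -4 + 4 = 0)
(g(-18, 33)*(362 - N(-17)) + 429) + (1286860 - 1*578407) = (0*(362 - 1*(-17)) + 429) + (1286860 - 1*578407) = (0*(362 + 17) + 429) + (1286860 - 578407) = (0*379 + 429) + 708453 = (0 + 429) + 708453 = 429 + 708453 = 708882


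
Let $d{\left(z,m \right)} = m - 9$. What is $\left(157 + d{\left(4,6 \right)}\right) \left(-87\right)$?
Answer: $-13398$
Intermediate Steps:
$d{\left(z,m \right)} = -9 + m$
$\left(157 + d{\left(4,6 \right)}\right) \left(-87\right) = \left(157 + \left(-9 + 6\right)\right) \left(-87\right) = \left(157 - 3\right) \left(-87\right) = 154 \left(-87\right) = -13398$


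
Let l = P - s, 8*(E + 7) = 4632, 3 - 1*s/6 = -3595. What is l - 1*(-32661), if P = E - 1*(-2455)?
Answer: 14100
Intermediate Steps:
s = 21588 (s = 18 - 6*(-3595) = 18 + 21570 = 21588)
E = 572 (E = -7 + (1/8)*4632 = -7 + 579 = 572)
P = 3027 (P = 572 - 1*(-2455) = 572 + 2455 = 3027)
l = -18561 (l = 3027 - 1*21588 = 3027 - 21588 = -18561)
l - 1*(-32661) = -18561 - 1*(-32661) = -18561 + 32661 = 14100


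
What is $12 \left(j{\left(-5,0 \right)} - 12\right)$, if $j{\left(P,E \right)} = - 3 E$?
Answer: $-144$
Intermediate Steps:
$12 \left(j{\left(-5,0 \right)} - 12\right) = 12 \left(\left(-3\right) 0 - 12\right) = 12 \left(0 - 12\right) = 12 \left(-12\right) = -144$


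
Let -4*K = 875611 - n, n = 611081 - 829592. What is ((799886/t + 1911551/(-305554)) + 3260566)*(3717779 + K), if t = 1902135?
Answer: 13054071953106331519767703/1162409915580 ≈ 1.1230e+13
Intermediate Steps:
n = -218511
K = -547061/2 (K = -(875611 - 1*(-218511))/4 = -(875611 + 218511)/4 = -1/4*1094122 = -547061/2 ≈ -2.7353e+5)
((799886/t + 1911551/(-305554)) + 3260566)*(3717779 + K) = ((799886/1902135 + 1911551/(-305554)) + 3260566)*(3717779 - 547061/2) = ((799886*(1/1902135) + 1911551*(-1/305554)) + 3260566)*(6888497/2) = ((799886/1902135 - 1911551/305554) + 3260566)*(6888497/2) = (-3391619694541/581204957790 + 3260566)*(6888497/2) = (1895053732781814599/581204957790)*(6888497/2) = 13054071953106331519767703/1162409915580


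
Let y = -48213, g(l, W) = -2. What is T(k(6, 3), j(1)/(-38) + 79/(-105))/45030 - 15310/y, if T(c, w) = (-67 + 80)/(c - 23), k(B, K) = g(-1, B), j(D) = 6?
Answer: 5744868577/18091928250 ≈ 0.31754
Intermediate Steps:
k(B, K) = -2
T(c, w) = 13/(-23 + c)
T(k(6, 3), j(1)/(-38) + 79/(-105))/45030 - 15310/y = (13/(-23 - 2))/45030 - 15310/(-48213) = (13/(-25))*(1/45030) - 15310*(-1/48213) = (13*(-1/25))*(1/45030) + 15310/48213 = -13/25*1/45030 + 15310/48213 = -13/1125750 + 15310/48213 = 5744868577/18091928250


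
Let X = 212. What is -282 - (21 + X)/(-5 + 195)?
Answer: -53813/190 ≈ -283.23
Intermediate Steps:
-282 - (21 + X)/(-5 + 195) = -282 - (21 + 212)/(-5 + 195) = -282 - 233/190 = -53813/190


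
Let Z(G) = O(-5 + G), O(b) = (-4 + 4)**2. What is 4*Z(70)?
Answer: 0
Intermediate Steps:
O(b) = 0 (O(b) = 0**2 = 0)
Z(G) = 0
4*Z(70) = 4*0 = 0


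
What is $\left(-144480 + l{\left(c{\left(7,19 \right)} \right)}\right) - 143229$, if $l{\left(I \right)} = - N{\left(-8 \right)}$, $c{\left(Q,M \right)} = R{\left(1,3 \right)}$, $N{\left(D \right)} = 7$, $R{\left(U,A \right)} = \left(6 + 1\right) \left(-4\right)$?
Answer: $-287716$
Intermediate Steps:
$R{\left(U,A \right)} = -28$ ($R{\left(U,A \right)} = 7 \left(-4\right) = -28$)
$c{\left(Q,M \right)} = -28$
$l{\left(I \right)} = -7$ ($l{\left(I \right)} = \left(-1\right) 7 = -7$)
$\left(-144480 + l{\left(c{\left(7,19 \right)} \right)}\right) - 143229 = \left(-144480 - 7\right) - 143229 = -144487 - 143229 = -287716$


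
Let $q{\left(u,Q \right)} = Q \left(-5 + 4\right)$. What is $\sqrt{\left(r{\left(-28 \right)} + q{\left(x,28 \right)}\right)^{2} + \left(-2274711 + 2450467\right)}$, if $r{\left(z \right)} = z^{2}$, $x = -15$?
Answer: $2 \sqrt{186823} \approx 864.46$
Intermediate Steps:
$q{\left(u,Q \right)} = - Q$ ($q{\left(u,Q \right)} = Q \left(-1\right) = - Q$)
$\sqrt{\left(r{\left(-28 \right)} + q{\left(x,28 \right)}\right)^{2} + \left(-2274711 + 2450467\right)} = \sqrt{\left(\left(-28\right)^{2} - 28\right)^{2} + \left(-2274711 + 2450467\right)} = \sqrt{\left(784 - 28\right)^{2} + 175756} = \sqrt{756^{2} + 175756} = \sqrt{571536 + 175756} = \sqrt{747292} = 2 \sqrt{186823}$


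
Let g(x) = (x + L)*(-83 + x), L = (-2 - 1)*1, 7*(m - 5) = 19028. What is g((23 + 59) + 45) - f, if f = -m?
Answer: 57255/7 ≈ 8179.3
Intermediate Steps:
m = 19063/7 (m = 5 + (⅐)*19028 = 5 + 19028/7 = 19063/7 ≈ 2723.3)
L = -3 (L = -3*1 = -3)
g(x) = (-83 + x)*(-3 + x) (g(x) = (x - 3)*(-83 + x) = (-3 + x)*(-83 + x) = (-83 + x)*(-3 + x))
f = -19063/7 (f = -1*19063/7 = -19063/7 ≈ -2723.3)
g((23 + 59) + 45) - f = (249 + ((23 + 59) + 45)² - 86*((23 + 59) + 45)) - 1*(-19063/7) = (249 + (82 + 45)² - 86*(82 + 45)) + 19063/7 = (249 + 127² - 86*127) + 19063/7 = (249 + 16129 - 10922) + 19063/7 = 5456 + 19063/7 = 57255/7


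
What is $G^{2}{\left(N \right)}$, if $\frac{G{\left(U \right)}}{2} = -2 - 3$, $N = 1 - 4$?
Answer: $100$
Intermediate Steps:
$N = -3$ ($N = 1 - 4 = -3$)
$G{\left(U \right)} = -10$ ($G{\left(U \right)} = 2 \left(-2 - 3\right) = 2 \left(-5\right) = -10$)
$G^{2}{\left(N \right)} = \left(-10\right)^{2} = 100$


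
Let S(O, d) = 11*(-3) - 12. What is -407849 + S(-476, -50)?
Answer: -407894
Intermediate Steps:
S(O, d) = -45 (S(O, d) = -33 - 12 = -45)
-407849 + S(-476, -50) = -407849 - 45 = -407894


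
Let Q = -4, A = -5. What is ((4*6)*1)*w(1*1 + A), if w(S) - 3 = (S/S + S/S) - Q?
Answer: 216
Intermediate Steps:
w(S) = 9 (w(S) = 3 + ((S/S + S/S) - 1*(-4)) = 3 + ((1 + 1) + 4) = 3 + (2 + 4) = 3 + 6 = 9)
((4*6)*1)*w(1*1 + A) = ((4*6)*1)*9 = (24*1)*9 = 24*9 = 216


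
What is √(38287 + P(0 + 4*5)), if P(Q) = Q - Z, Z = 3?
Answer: 12*√266 ≈ 195.71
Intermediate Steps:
P(Q) = -3 + Q (P(Q) = Q - 1*3 = Q - 3 = -3 + Q)
√(38287 + P(0 + 4*5)) = √(38287 + (-3 + (0 + 4*5))) = √(38287 + (-3 + (0 + 20))) = √(38287 + (-3 + 20)) = √(38287 + 17) = √38304 = 12*√266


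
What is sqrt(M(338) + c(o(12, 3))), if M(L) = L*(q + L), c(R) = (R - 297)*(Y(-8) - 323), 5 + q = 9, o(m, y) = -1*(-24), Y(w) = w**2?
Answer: sqrt(186303) ≈ 431.63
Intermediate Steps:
o(m, y) = 24
q = 4 (q = -5 + 9 = 4)
c(R) = 76923 - 259*R (c(R) = (R - 297)*((-8)**2 - 323) = (-297 + R)*(64 - 323) = (-297 + R)*(-259) = 76923 - 259*R)
M(L) = L*(4 + L)
sqrt(M(338) + c(o(12, 3))) = sqrt(338*(4 + 338) + (76923 - 259*24)) = sqrt(338*342 + (76923 - 6216)) = sqrt(115596 + 70707) = sqrt(186303)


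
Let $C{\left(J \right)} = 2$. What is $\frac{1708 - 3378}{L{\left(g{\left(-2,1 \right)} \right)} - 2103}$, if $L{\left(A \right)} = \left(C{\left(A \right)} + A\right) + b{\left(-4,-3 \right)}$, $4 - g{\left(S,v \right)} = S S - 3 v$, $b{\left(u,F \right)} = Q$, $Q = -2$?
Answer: $\frac{167}{210} \approx 0.79524$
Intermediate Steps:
$b{\left(u,F \right)} = -2$
$g{\left(S,v \right)} = 4 - S^{2} + 3 v$ ($g{\left(S,v \right)} = 4 - \left(S S - 3 v\right) = 4 - \left(S^{2} - 3 v\right) = 4 - S^{2} + 3 v$)
$L{\left(A \right)} = A$ ($L{\left(A \right)} = \left(2 + A\right) - 2 = A$)
$\frac{1708 - 3378}{L{\left(g{\left(-2,1 \right)} \right)} - 2103} = \frac{1708 - 3378}{\left(4 - \left(-2\right)^{2} + 3 \cdot 1\right) - 2103} = - \frac{1670}{\left(4 - 4 + 3\right) - 2103} = - \frac{1670}{3 - 2103} = - \frac{1670}{-2100} = \left(-1670\right) \left(- \frac{1}{2100}\right) = \frac{167}{210}$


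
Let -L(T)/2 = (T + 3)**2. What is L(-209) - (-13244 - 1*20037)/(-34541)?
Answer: -2931597033/34541 ≈ -84873.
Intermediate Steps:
L(T) = -2*(3 + T)**2 (L(T) = -2*(T + 3)**2 = -2*(3 + T)**2)
L(-209) - (-13244 - 1*20037)/(-34541) = -2*(3 - 209)**2 - (-13244 - 1*20037)/(-34541) = -2*(-206)**2 - (-13244 - 20037)*(-1)/34541 = -2*42436 - (-33281)*(-1)/34541 = -84872 - 1*33281/34541 = -84872 - 33281/34541 = -2931597033/34541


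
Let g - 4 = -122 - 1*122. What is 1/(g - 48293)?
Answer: -1/48533 ≈ -2.0605e-5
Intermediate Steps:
g = -240 (g = 4 + (-122 - 1*122) = 4 + (-122 - 122) = 4 - 244 = -240)
1/(g - 48293) = 1/(-240 - 48293) = 1/(-48533) = -1/48533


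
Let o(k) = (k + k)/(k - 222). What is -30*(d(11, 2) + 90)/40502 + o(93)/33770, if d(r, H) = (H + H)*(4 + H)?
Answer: -112925621/1336667255 ≈ -0.084483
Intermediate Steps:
d(r, H) = 2*H*(4 + H) (d(r, H) = (2*H)*(4 + H) = 2*H*(4 + H))
o(k) = 2*k/(-222 + k) (o(k) = (2*k)/(-222 + k) = 2*k/(-222 + k))
-30*(d(11, 2) + 90)/40502 + o(93)/33770 = -30*(2*2*(4 + 2) + 90)/40502 + (2*93/(-222 + 93))/33770 = -30*(2*2*6 + 90)*(1/40502) + (2*93/(-129))*(1/33770) = -30*(24 + 90)*(1/40502) + (2*93*(-1/129))*(1/33770) = -30*114*(1/40502) - 62/43*1/33770 = -3420*1/40502 - 31/726055 = -1710/20251 - 31/726055 = -112925621/1336667255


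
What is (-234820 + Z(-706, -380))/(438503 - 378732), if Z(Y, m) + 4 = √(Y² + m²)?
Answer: -234824/59771 + 2*√160709/59771 ≈ -3.9153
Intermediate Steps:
Z(Y, m) = -4 + √(Y² + m²)
(-234820 + Z(-706, -380))/(438503 - 378732) = (-234820 + (-4 + √((-706)² + (-380)²)))/(438503 - 378732) = (-234820 + (-4 + √(498436 + 144400)))/59771 = (-234820 + (-4 + √642836))*(1/59771) = (-234820 + (-4 + 2*√160709))*(1/59771) = (-234824 + 2*√160709)*(1/59771) = -234824/59771 + 2*√160709/59771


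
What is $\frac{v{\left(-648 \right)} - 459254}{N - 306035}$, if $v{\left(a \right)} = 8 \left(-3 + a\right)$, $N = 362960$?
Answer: $- \frac{20194}{2475} \approx -8.1592$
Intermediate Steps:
$v{\left(a \right)} = -24 + 8 a$
$\frac{v{\left(-648 \right)} - 459254}{N - 306035} = \frac{\left(-24 + 8 \left(-648\right)\right) - 459254}{362960 - 306035} = \frac{\left(-24 - 5184\right) - 459254}{56925} = \left(-5208 - 459254\right) \frac{1}{56925} = \left(-464462\right) \frac{1}{56925} = - \frac{20194}{2475}$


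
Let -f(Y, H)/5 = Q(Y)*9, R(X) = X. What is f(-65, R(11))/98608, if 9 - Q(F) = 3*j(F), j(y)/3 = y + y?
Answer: -53055/98608 ≈ -0.53804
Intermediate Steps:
j(y) = 6*y (j(y) = 3*(y + y) = 3*(2*y) = 6*y)
Q(F) = 9 - 18*F (Q(F) = 9 - 3*6*F = 9 - 18*F)
f(Y, H) = -405 + 810*Y (f(Y, H) = -5*(9 - 18*Y)*9 = -5*(81 - 162*Y) = -405 + 810*Y)
f(-65, R(11))/98608 = (-405 + 810*(-65))/98608 = (-405 - 52650)*(1/98608) = -53055*1/98608 = -53055/98608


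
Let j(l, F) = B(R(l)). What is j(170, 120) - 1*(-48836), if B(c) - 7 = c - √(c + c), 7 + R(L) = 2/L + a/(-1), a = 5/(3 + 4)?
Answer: 29057002/595 - I*√5453770/595 ≈ 48835.0 - 3.9249*I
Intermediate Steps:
a = 5/7 ≈ 0.71429
R(L) = -54/7 + 2/L (R(L) = -7 + (2/L + (5/7)/(-1)) = -7 + (2/L + (5/7)*(-1)) = -7 + (2/L - 5/7) = -7 + (-5/7 + 2/L) = -54/7 + 2/L)
B(c) = 7 + c - √2*√c (B(c) = 7 + (c - √(c + c)) = 7 + (c - √(2*c)) = 7 + (c - √2*√c) = 7 + c - √2*√c)
j(l, F) = -5/7 + 2/l - √2*√(-54/7 + 2/l) (j(l, F) = 7 + (-54/7 + 2/l) - √2*√(-54/7 + 2/l) = -5/7 + 2/l - √2*√(-54/7 + 2/l))
j(170, 120) - 1*(-48836) = (-5/7 + 2/170 - 2*√(-189 + 49/170)/7) - 1*(-48836) = (-5/7 + 2*(1/170) - 2*√(-189 + 49*(1/170))/7) + 48836 = (-5/7 + 1/85 - 2*√(-189 + 49/170)/7) + 48836 = (-5/7 + 1/85 - I*√5453770/595) + 48836 = (-418/595 - I*√5453770/595) + 48836 = 29057002/595 - I*√5453770/595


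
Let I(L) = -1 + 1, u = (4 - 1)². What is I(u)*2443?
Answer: 0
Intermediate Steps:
u = 9 (u = 3² = 9)
I(L) = 0
I(u)*2443 = 0*2443 = 0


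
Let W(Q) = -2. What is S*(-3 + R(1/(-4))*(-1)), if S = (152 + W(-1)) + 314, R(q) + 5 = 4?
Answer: -928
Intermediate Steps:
R(q) = -1 (R(q) = -5 + 4 = -1)
S = 464 (S = (152 - 2) + 314 = 150 + 314 = 464)
S*(-3 + R(1/(-4))*(-1)) = 464*(-3 - 1*(-1)) = 464*(-3 + 1) = 464*(-2) = -928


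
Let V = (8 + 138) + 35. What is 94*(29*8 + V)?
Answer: 38822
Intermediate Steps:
V = 181 (V = 146 + 35 = 181)
94*(29*8 + V) = 94*(29*8 + 181) = 94*(232 + 181) = 94*413 = 38822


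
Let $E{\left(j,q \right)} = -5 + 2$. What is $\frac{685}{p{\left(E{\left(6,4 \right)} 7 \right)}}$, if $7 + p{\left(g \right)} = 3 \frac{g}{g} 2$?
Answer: $-685$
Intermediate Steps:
$E{\left(j,q \right)} = -3$
$p{\left(g \right)} = -1$ ($p{\left(g \right)} = -7 + 3 \frac{g}{g} 2 = -7 + 3 \cdot 1 \cdot 2 = -7 + 3 \cdot 2 = -7 + 6 = -1$)
$\frac{685}{p{\left(E{\left(6,4 \right)} 7 \right)}} = \frac{685}{-1} = 685 \left(-1\right) = -685$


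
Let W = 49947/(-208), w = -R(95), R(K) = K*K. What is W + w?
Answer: -1927147/208 ≈ -9265.1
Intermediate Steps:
R(K) = K**2
w = -9025 (w = -1*95**2 = -1*9025 = -9025)
W = -49947/208 (W = 49947*(-1/208) = -49947/208 ≈ -240.13)
W + w = -49947/208 - 9025 = -1927147/208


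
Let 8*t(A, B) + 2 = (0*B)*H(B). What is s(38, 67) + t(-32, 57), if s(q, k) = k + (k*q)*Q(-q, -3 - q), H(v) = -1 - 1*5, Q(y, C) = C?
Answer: -417277/4 ≈ -1.0432e+5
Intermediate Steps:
H(v) = -6 (H(v) = -1 - 5 = -6)
t(A, B) = -¼ (t(A, B) = -¼ + ((0*B)*(-6))/8 = -¼ + (0*(-6))/8 = -¼ + (⅛)*0 = -¼ + 0 = -¼)
s(q, k) = k + k*q*(-3 - q) (s(q, k) = k + (k*q)*(-3 - q) = k + k*q*(-3 - q))
s(38, 67) + t(-32, 57) = -1*67*(-1 + 38*(3 + 38)) - ¼ = -1*67*(-1 + 38*41) - ¼ = -1*67*(-1 + 1558) - ¼ = -1*67*1557 - ¼ = -104319 - ¼ = -417277/4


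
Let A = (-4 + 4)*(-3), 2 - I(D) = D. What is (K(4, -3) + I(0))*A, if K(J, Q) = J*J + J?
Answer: 0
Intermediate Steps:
I(D) = 2 - D
K(J, Q) = J + J**2 (K(J, Q) = J**2 + J = J + J**2)
A = 0 (A = 0*(-3) = 0)
(K(4, -3) + I(0))*A = (4*(1 + 4) + (2 - 1*0))*0 = (4*5 + (2 + 0))*0 = (20 + 2)*0 = 22*0 = 0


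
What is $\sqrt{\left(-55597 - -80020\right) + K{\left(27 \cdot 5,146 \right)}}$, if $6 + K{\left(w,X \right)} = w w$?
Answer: $3 \sqrt{4738} \approx 206.5$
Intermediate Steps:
$K{\left(w,X \right)} = -6 + w^{2}$ ($K{\left(w,X \right)} = -6 + w w = -6 + w^{2}$)
$\sqrt{\left(-55597 - -80020\right) + K{\left(27 \cdot 5,146 \right)}} = \sqrt{\left(-55597 - -80020\right) - \left(6 - \left(27 \cdot 5\right)^{2}\right)} = \sqrt{\left(-55597 + 80020\right) - \left(6 - 135^{2}\right)} = \sqrt{24423 + \left(-6 + 18225\right)} = \sqrt{24423 + 18219} = \sqrt{42642} = 3 \sqrt{4738}$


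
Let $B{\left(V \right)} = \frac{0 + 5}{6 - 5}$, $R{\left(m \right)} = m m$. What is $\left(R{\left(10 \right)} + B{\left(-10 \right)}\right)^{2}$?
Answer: $11025$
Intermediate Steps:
$R{\left(m \right)} = m^{2}$
$B{\left(V \right)} = 5$ ($B{\left(V \right)} = \frac{5}{1} = 5 \cdot 1 = 5$)
$\left(R{\left(10 \right)} + B{\left(-10 \right)}\right)^{2} = \left(10^{2} + 5\right)^{2} = \left(100 + 5\right)^{2} = 105^{2} = 11025$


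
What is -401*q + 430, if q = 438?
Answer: -175208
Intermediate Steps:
-401*q + 430 = -401*438 + 430 = -175638 + 430 = -175208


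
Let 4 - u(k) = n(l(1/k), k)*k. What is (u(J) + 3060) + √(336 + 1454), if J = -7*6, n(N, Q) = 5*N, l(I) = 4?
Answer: 3904 + √1790 ≈ 3946.3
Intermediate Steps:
J = -42
u(k) = 4 - 20*k (u(k) = 4 - 5*4*k = 4 - 20*k)
(u(J) + 3060) + √(336 + 1454) = ((4 - 20*(-42)) + 3060) + √(336 + 1454) = ((4 + 840) + 3060) + √1790 = (844 + 3060) + √1790 = 3904 + √1790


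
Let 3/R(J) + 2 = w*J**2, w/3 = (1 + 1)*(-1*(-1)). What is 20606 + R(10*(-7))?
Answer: 605775191/29398 ≈ 20606.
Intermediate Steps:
w = 6 (w = 3*((1 + 1)*(-1*(-1))) = 3*(2*1) = 3*2 = 6)
R(J) = 3/(-2 + 6*J**2)
20606 + R(10*(-7)) = 20606 + 3/(2*(-1 + 3*(10*(-7))**2)) = 20606 + 3/(2*(-1 + 3*(-70)**2)) = 20606 + 3/(2*(-1 + 3*4900)) = 20606 + 3/(2*(-1 + 14700)) = 20606 + (3/2)/14699 = 20606 + (3/2)*(1/14699) = 20606 + 3/29398 = 605775191/29398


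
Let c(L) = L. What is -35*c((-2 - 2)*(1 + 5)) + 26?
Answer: 866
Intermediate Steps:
-35*c((-2 - 2)*(1 + 5)) + 26 = -35*(-2 - 2)*(1 + 5) + 26 = -(-140)*6 + 26 = -35*(-24) + 26 = 840 + 26 = 866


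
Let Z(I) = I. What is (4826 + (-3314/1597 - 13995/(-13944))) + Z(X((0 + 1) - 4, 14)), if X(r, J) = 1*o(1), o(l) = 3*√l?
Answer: 35837018157/7422856 ≈ 4827.9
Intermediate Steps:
X(r, J) = 3 (X(r, J) = 1*(3*√1) = 1*(3*1) = 1*3 = 3)
(4826 + (-3314/1597 - 13995/(-13944))) + Z(X((0 + 1) - 4, 14)) = (4826 + (-3314/1597 - 13995/(-13944))) + 3 = (4826 + (-3314*1/1597 - 13995*(-1/13944))) + 3 = (4826 + (-3314/1597 + 4665/4648)) + 3 = (4826 - 7953467/7422856) + 3 = 35814749589/7422856 + 3 = 35837018157/7422856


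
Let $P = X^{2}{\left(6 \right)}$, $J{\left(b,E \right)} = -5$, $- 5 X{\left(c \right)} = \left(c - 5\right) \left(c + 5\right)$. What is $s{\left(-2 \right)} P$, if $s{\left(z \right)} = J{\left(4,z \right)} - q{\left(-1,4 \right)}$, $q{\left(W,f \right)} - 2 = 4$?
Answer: $- \frac{1331}{25} \approx -53.24$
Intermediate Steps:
$q{\left(W,f \right)} = 6$ ($q{\left(W,f \right)} = 2 + 4 = 6$)
$X{\left(c \right)} = - \frac{\left(-5 + c\right) \left(5 + c\right)}{5}$ ($X{\left(c \right)} = - \frac{\left(c - 5\right) \left(c + 5\right)}{5} = - \frac{\left(-5 + c\right) \left(5 + c\right)}{5}$)
$s{\left(z \right)} = -11$ ($s{\left(z \right)} = -5 - 6 = -11$)
$P = \frac{121}{25}$ ($P = \left(5 - \frac{6^{2}}{5}\right)^{2} = \left(5 - \frac{36}{5}\right)^{2} = \left(- \frac{11}{5}\right)^{2} = \frac{121}{25} \approx 4.84$)
$s{\left(-2 \right)} P = \left(-11\right) \frac{121}{25} = - \frac{1331}{25}$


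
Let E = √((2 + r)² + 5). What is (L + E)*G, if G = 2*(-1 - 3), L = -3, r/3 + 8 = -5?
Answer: 24 - 8*√1374 ≈ -272.54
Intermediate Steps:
r = -39 (r = -24 + 3*(-5) = -24 - 15 = -39)
G = -8 (G = 2*(-4) = -8)
E = √1374 (E = √((2 - 39)² + 5) = √((-37)² + 5) = √(1369 + 5) = √1374 ≈ 37.068)
(L + E)*G = (-3 + √1374)*(-8) = 24 - 8*√1374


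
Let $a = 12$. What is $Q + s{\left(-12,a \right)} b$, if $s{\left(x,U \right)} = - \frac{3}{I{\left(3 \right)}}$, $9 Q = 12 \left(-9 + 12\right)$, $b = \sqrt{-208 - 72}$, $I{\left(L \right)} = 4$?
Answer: $4 - \frac{3 i \sqrt{70}}{2} \approx 4.0 - 12.55 i$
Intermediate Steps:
$b = 2 i \sqrt{70}$ ($b = \sqrt{-280} = 2 i \sqrt{70} \approx 16.733 i$)
$Q = 4$ ($Q = \frac{12 \left(-9 + 12\right)}{9} = \frac{12 \cdot 3}{9} = \frac{1}{9} \cdot 36 = 4$)
$s{\left(x,U \right)} = - \frac{3}{4}$
$Q + s{\left(-12,a \right)} b = 4 - \frac{3 \cdot 2 i \sqrt{70}}{4} = 4 - \frac{3 i \sqrt{70}}{2}$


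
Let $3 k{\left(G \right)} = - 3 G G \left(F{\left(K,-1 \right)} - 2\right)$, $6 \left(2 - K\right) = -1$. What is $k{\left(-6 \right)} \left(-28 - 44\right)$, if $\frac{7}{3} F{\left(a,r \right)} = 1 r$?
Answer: $- \frac{44064}{7} \approx -6294.9$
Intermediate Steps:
$K = \frac{13}{6}$ ($K = 2 - - \frac{1}{6} = 2 + \frac{1}{6} = \frac{13}{6} \approx 2.1667$)
$F{\left(a,r \right)} = \frac{3 r}{7}$ ($F{\left(a,r \right)} = \frac{3 \cdot 1 r}{7} = \frac{3 r}{7}$)
$k{\left(G \right)} = \frac{17 G^{2}}{7}$ ($k{\left(G \right)} = \frac{- 3 G G \left(\frac{3}{7} \left(-1\right) - 2\right)}{3} = \frac{- 3 G^{2} \left(- \frac{3}{7} - 2\right)}{3} = \frac{- 3 G^{2} \left(- \frac{17}{7}\right)}{3} = \frac{\frac{51}{7} G^{2}}{3} = \frac{17 G^{2}}{7}$)
$k{\left(-6 \right)} \left(-28 - 44\right) = \frac{17 \left(-6\right)^{2}}{7} \left(-28 - 44\right) = \frac{17}{7} \cdot 36 \left(-72\right) = \frac{612}{7} \left(-72\right) = - \frac{44064}{7}$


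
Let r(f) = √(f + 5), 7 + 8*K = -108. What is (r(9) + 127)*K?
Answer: -14605/8 - 115*√14/8 ≈ -1879.4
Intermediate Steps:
K = -115/8 (K = -7/8 + (⅛)*(-108) = -7/8 - 27/2 = -115/8 ≈ -14.375)
r(f) = √(5 + f)
(r(9) + 127)*K = (√(5 + 9) + 127)*(-115/8) = (√14 + 127)*(-115/8) = (127 + √14)*(-115/8) = -14605/8 - 115*√14/8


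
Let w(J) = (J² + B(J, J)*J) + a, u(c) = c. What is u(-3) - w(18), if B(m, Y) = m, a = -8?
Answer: -643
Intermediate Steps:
w(J) = -8 + 2*J² (w(J) = (J² + J*J) - 8 = (J² + J²) - 8 = 2*J² - 8 = -8 + 2*J²)
u(-3) - w(18) = -3 - (-8 + 2*18²) = -3 - (-8 + 2*324) = -3 - (-8 + 648) = -3 - 1*640 = -3 - 640 = -643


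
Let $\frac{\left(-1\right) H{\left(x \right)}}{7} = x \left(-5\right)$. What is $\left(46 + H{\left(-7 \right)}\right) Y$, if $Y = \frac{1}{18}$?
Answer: $- \frac{199}{18} \approx -11.056$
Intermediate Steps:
$Y = \frac{1}{18} \approx 0.055556$
$H{\left(x \right)} = 35 x$ ($H{\left(x \right)} = - 7 x \left(-5\right) = - 7 \left(- 5 x\right) = 35 x$)
$\left(46 + H{\left(-7 \right)}\right) Y = \left(46 + 35 \left(-7\right)\right) \frac{1}{18} = \left(46 - 245\right) \frac{1}{18} = \left(-199\right) \frac{1}{18} = - \frac{199}{18}$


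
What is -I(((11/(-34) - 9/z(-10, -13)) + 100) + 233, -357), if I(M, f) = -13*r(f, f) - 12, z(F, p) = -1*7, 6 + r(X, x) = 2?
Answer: -40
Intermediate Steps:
r(X, x) = -4 (r(X, x) = -6 + 2 = -4)
z(F, p) = -7
I(M, f) = 40 (I(M, f) = -13*(-4) - 12 = 52 - 12 = 40)
-I(((11/(-34) - 9/z(-10, -13)) + 100) + 233, -357) = -1*40 = -40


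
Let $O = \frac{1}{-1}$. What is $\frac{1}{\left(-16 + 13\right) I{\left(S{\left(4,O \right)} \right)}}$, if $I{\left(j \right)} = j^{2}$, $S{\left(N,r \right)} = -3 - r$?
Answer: $- \frac{1}{12} \approx -0.083333$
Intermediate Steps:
$O = -1$
$\frac{1}{\left(-16 + 13\right) I{\left(S{\left(4,O \right)} \right)}} = \frac{1}{\left(-16 + 13\right) \left(-3 - -1\right)^{2}} = \frac{1}{\left(-3\right) \left(-3 + 1\right)^{2}} = \frac{1}{\left(-3\right) \left(-2\right)^{2}} = \frac{1}{\left(-3\right) 4} = \frac{1}{-12} = - \frac{1}{12}$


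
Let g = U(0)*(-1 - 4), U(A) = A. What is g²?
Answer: 0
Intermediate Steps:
g = 0 (g = 0*(-1 - 4) = 0*(-5) = 0)
g² = 0² = 0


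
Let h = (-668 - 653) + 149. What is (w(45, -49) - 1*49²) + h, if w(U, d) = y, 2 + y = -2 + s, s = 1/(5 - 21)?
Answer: -57233/16 ≈ -3577.1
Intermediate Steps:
s = -1/16 (s = 1/(-16) = -1/16 ≈ -0.062500)
y = -65/16 (y = -2 + (-2 - 1/16) = -2 - 33/16 = -65/16 ≈ -4.0625)
w(U, d) = -65/16
h = -1172 (h = -1321 + 149 = -1172)
(w(45, -49) - 1*49²) + h = (-65/16 - 1*49²) - 1172 = (-65/16 - 1*2401) - 1172 = (-65/16 - 2401) - 1172 = -38481/16 - 1172 = -57233/16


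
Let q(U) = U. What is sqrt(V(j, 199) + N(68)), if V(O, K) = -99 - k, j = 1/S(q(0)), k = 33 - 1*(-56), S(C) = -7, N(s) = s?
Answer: 2*I*sqrt(30) ≈ 10.954*I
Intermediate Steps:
k = 89 (k = 33 + 56 = 89)
j = -1/7 (j = 1/(-7) = -1/7 ≈ -0.14286)
V(O, K) = -188 (V(O, K) = -99 - 1*89 = -99 - 89 = -188)
sqrt(V(j, 199) + N(68)) = sqrt(-188 + 68) = sqrt(-120) = 2*I*sqrt(30)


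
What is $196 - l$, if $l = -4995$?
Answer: $5191$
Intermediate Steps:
$196 - l = 196 - -4995 = 196 + 4995 = 5191$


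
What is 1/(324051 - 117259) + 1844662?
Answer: 381461344305/206792 ≈ 1.8447e+6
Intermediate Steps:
1/(324051 - 117259) + 1844662 = 1/206792 + 1844662 = 381461344305/206792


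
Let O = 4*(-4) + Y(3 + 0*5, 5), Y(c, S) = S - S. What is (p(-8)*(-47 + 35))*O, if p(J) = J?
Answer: -1536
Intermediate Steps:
Y(c, S) = 0
O = -16 (O = 4*(-4) + 0 = -16 + 0 = -16)
(p(-8)*(-47 + 35))*O = -8*(-47 + 35)*(-16) = -8*(-12)*(-16) = 96*(-16) = -1536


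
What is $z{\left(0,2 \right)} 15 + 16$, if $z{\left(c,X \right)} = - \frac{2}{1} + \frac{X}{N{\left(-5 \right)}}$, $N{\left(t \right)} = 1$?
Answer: $16$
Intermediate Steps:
$z{\left(c,X \right)} = -2 + X$ ($z{\left(c,X \right)} = - \frac{2}{1} + \frac{X}{1} = \left(-2\right) 1 + X 1 = -2 + X$)
$z{\left(0,2 \right)} 15 + 16 = \left(-2 + 2\right) 15 + 16 = 0 \cdot 15 + 16 = 0 + 16 = 16$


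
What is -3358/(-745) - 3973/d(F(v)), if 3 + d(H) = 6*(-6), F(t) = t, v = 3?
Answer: 3090847/29055 ≈ 106.38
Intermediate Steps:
d(H) = -39 (d(H) = -3 + 6*(-6) = -3 - 36 = -39)
-3358/(-745) - 3973/d(F(v)) = -3358/(-745) - 3973/(-39) = -3358*(-1/745) - 3973*(-1/39) = 3358/745 + 3973/39 = 3090847/29055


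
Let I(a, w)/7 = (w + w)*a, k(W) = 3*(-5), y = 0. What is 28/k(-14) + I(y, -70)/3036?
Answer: -28/15 ≈ -1.8667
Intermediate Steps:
k(W) = -15
I(a, w) = 14*a*w (I(a, w) = 7*((w + w)*a) = 7*((2*w)*a) = 7*(2*a*w) = 14*a*w)
28/k(-14) + I(y, -70)/3036 = 28/(-15) + (14*0*(-70))/3036 = 28*(-1/15) + 0*(1/3036) = -28/15 + 0 = -28/15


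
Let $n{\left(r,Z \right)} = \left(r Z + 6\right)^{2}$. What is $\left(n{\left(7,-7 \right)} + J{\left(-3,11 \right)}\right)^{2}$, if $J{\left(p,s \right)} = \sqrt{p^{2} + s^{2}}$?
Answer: $\left(1849 + \sqrt{130}\right)^{2} \approx 3.4611 \cdot 10^{6}$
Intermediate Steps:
$n{\left(r,Z \right)} = \left(6 + Z r\right)^{2}$ ($n{\left(r,Z \right)} = \left(Z r + 6\right)^{2} = \left(6 + Z r\right)^{2}$)
$\left(n{\left(7,-7 \right)} + J{\left(-3,11 \right)}\right)^{2} = \left(\left(6 - 49\right)^{2} + \sqrt{\left(-3\right)^{2} + 11^{2}}\right)^{2} = \left(\left(6 - 49\right)^{2} + \sqrt{9 + 121}\right)^{2} = \left(\left(-43\right)^{2} + \sqrt{130}\right)^{2} = \left(1849 + \sqrt{130}\right)^{2}$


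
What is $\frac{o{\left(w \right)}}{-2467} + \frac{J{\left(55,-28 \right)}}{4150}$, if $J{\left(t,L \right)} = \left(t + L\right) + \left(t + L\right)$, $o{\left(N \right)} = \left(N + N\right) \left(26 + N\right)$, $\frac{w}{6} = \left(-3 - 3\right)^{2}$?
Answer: $- \frac{216862191}{5119025} \approx -42.364$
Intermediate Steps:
$w = 216$ ($w = 6 \left(-3 - 3\right)^{2} = 6 \left(-6\right)^{2} = 6 \cdot 36 = 216$)
$o{\left(N \right)} = 2 N \left(26 + N\right)$
$J{\left(t,L \right)} = 2 L + 2 t$ ($J{\left(t,L \right)} = \left(L + t\right) + \left(L + t\right) = 2 L + 2 t$)
$\frac{o{\left(w \right)}}{-2467} + \frac{J{\left(55,-28 \right)}}{4150} = \frac{2 \cdot 216 \left(26 + 216\right)}{-2467} + \frac{2 \left(-28\right) + 2 \cdot 55}{4150} = 2 \cdot 216 \cdot 242 \left(- \frac{1}{2467}\right) + \left(-56 + 110\right) \frac{1}{4150} = 104544 \left(- \frac{1}{2467}\right) + 54 \cdot \frac{1}{4150} = - \frac{104544}{2467} + \frac{27}{2075} = - \frac{216862191}{5119025}$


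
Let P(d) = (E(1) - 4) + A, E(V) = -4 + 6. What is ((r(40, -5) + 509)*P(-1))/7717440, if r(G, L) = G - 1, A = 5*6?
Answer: 959/482340 ≈ 0.0019882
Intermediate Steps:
A = 30
E(V) = 2
P(d) = 28 (P(d) = (2 - 4) + 30 = -2 + 30 = 28)
r(G, L) = -1 + G
((r(40, -5) + 509)*P(-1))/7717440 = (((-1 + 40) + 509)*28)/7717440 = ((39 + 509)*28)*(1/7717440) = (548*28)*(1/7717440) = 15344*(1/7717440) = 959/482340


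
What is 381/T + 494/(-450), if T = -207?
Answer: -15206/5175 ≈ -2.9384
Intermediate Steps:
381/T + 494/(-450) = 381/(-207) + 494/(-450) = 381*(-1/207) + 494*(-1/450) = -127/69 - 247/225 = -15206/5175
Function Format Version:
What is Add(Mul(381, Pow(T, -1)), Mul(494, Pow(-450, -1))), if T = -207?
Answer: Rational(-15206, 5175) ≈ -2.9384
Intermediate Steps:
Add(Mul(381, Pow(T, -1)), Mul(494, Pow(-450, -1))) = Add(Mul(381, Pow(-207, -1)), Mul(494, Pow(-450, -1))) = Add(Mul(381, Rational(-1, 207)), Mul(494, Rational(-1, 450))) = Add(Rational(-127, 69), Rational(-247, 225)) = Rational(-15206, 5175)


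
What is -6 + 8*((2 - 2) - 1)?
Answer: -14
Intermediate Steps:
-6 + 8*((2 - 2) - 1) = -6 + 8*(0 - 1) = -6 + 8*(-1) = -6 - 8 = -14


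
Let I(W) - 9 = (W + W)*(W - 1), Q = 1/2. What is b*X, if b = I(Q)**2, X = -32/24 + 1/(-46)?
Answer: -54043/552 ≈ -97.904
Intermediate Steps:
Q = 1/2 ≈ 0.50000
I(W) = 9 + 2*W*(-1 + W) (I(W) = 9 + (W + W)*(W - 1) = 9 + (2*W)*(-1 + W) = 9 + 2*W*(-1 + W))
X = -187/138 (X = -32*1/24 + 1*(-1/46) = -4/3 - 1/46 = -187/138 ≈ -1.3551)
b = 289/4 (b = (9 - 2*1/2 + 2*(1/2)**2)**2 = (9 - 1 + 2*(1/4))**2 = (9 - 1 + 1/2)**2 = (17/2)**2 = 289/4 ≈ 72.250)
b*X = (289/4)*(-187/138) = -54043/552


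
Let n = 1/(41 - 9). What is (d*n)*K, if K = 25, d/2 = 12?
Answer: 75/4 ≈ 18.750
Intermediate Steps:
d = 24 (d = 2*12 = 24)
n = 1/32 ≈ 0.031250
(d*n)*K = (24*(1/32))*25 = (¾)*25 = 75/4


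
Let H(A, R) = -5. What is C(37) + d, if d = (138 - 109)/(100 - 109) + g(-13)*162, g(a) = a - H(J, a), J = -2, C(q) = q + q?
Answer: -11027/9 ≈ -1225.2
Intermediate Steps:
C(q) = 2*q
g(a) = 5 + a (g(a) = a - 1*(-5) = a + 5 = 5 + a)
d = -11693/9 (d = (138 - 109)/(100 - 109) + (5 - 13)*162 = 29/(-9) - 8*162 = 29*(-⅑) - 1296 = -29/9 - 1296 = -11693/9 ≈ -1299.2)
C(37) + d = 2*37 - 11693/9 = 74 - 11693/9 = -11027/9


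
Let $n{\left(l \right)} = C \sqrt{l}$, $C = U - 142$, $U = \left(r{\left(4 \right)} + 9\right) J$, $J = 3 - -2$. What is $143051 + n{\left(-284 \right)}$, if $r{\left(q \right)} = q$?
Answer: $143051 - 154 i \sqrt{71} \approx 1.4305 \cdot 10^{5} - 1297.6 i$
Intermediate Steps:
$J = 5$ ($J = 3 + 2 = 5$)
$U = 65$ ($U = \left(4 + 9\right) 5 = 13 \cdot 5 = 65$)
$C = -77$ ($C = 65 - 142 = -77$)
$n{\left(l \right)} = - 77 \sqrt{l}$
$143051 + n{\left(-284 \right)} = 143051 - 77 \sqrt{-284} = 143051 - 77 \cdot 2 i \sqrt{71} = 143051 - 154 i \sqrt{71}$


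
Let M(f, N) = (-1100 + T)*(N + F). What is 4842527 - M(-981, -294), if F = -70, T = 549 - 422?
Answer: 4488355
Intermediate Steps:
T = 127
M(f, N) = 68110 - 973*N (M(f, N) = (-1100 + 127)*(N - 70) = -973*(-70 + N) = 68110 - 973*N)
4842527 - M(-981, -294) = 4842527 - (68110 - 973*(-294)) = 4842527 - (68110 + 286062) = 4842527 - 1*354172 = 4842527 - 354172 = 4488355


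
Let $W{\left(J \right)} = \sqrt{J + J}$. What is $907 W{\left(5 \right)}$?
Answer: $907 \sqrt{10} \approx 2868.2$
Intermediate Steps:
$W{\left(J \right)} = \sqrt{2} \sqrt{J}$ ($W{\left(J \right)} = \sqrt{2 J} = \sqrt{2} \sqrt{J}$)
$907 W{\left(5 \right)} = 907 \sqrt{2} \sqrt{5} = 907 \sqrt{10}$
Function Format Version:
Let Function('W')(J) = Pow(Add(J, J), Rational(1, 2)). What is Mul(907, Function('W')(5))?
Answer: Mul(907, Pow(10, Rational(1, 2))) ≈ 2868.2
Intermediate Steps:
Function('W')(J) = Mul(Pow(2, Rational(1, 2)), Pow(J, Rational(1, 2))) (Function('W')(J) = Pow(Mul(2, J), Rational(1, 2)) = Mul(Pow(2, Rational(1, 2)), Pow(J, Rational(1, 2))))
Mul(907, Function('W')(5)) = Mul(907, Mul(Pow(2, Rational(1, 2)), Pow(5, Rational(1, 2)))) = Mul(907, Pow(10, Rational(1, 2)))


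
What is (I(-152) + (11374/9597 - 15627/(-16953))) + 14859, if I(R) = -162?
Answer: 797171478206/54232647 ≈ 14699.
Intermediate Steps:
(I(-152) + (11374/9597 - 15627/(-16953))) + 14859 = (-162 + (11374/9597 - 15627/(-16953))) + 14859 = (-162 + (11374*(1/9597) - 15627*(-1/16953))) + 14859 = (-162 + (11374/9597 + 5209/5651)) + 14859 = (-162 + 114265247/54232647) + 14859 = -8671423567/54232647 + 14859 = 797171478206/54232647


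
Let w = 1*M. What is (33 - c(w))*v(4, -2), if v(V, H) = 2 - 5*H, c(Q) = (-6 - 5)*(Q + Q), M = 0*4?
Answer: 396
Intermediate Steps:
M = 0
w = 0 (w = 1*0 = 0)
c(Q) = -22*Q
(33 - c(w))*v(4, -2) = (33 - (-22)*0)*(2 - 5*(-2)) = (33 - 1*0)*(2 + 10) = (33 + 0)*12 = 33*12 = 396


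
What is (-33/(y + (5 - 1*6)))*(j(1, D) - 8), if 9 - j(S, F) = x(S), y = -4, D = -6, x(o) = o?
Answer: 0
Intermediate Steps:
j(S, F) = 9 - S
(-33/(y + (5 - 1*6)))*(j(1, D) - 8) = (-33/(-4 + (5 - 1*6)))*((9 - 1*1) - 8) = (-33/(-4 + (5 - 6)))*((9 - 1) - 8) = (-33/(-4 - 1))*(8 - 8) = (-33/(-5))*0 = -⅕*(-33)*0 = (33/5)*0 = 0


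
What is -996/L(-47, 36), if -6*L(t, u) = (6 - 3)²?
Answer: 664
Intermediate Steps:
L(t, u) = -3/2 (L(t, u) = -(6 - 3)²/6 = -⅙*3² = -⅙*9 = -3/2)
-996/L(-47, 36) = -996/(-3/2) = -996*(-⅔) = 664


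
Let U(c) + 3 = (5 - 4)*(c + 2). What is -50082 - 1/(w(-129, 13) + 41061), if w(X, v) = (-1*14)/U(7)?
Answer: -6168900435/123176 ≈ -50082.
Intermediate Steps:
U(c) = -1 + c (U(c) = -3 + (5 - 4)*(c + 2) = -3 + 1*(2 + c) = -3 + (2 + c) = -1 + c)
w(X, v) = -7/3 (w(X, v) = (-1*14)/(-1 + 7) = -14/6 = -14*⅙ = -7/3)
-50082 - 1/(w(-129, 13) + 41061) = -50082 - 1/(-7/3 + 41061) = -50082 - 1/123176/3 = -50082 - 1*3/123176 = -50082 - 3/123176 = -6168900435/123176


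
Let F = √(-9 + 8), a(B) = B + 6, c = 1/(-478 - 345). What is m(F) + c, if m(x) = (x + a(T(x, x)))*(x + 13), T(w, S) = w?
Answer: 62547/823 + 32*I ≈ 75.999 + 32.0*I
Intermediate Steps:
c = -1/823 (c = 1/(-823) = -1/823 ≈ -0.0012151)
a(B) = 6 + B
F = I (F = √(-1) = I ≈ 1.0*I)
m(x) = (6 + 2*x)*(13 + x) (m(x) = (x + (6 + x))*(x + 13) = (6 + 2*x)*(13 + x))
m(F) + c = (78 + 2*I² + 32*I) - 1/823 = (78 + 2*(-1) + 32*I) - 1/823 = (78 - 2 + 32*I) - 1/823 = (76 + 32*I) - 1/823 = 62547/823 + 32*I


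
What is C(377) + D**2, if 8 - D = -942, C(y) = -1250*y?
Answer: 431250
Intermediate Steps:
D = 950 (D = 8 - 1*(-942) = 8 + 942 = 950)
C(377) + D**2 = -1250*377 + 950**2 = -471250 + 902500 = 431250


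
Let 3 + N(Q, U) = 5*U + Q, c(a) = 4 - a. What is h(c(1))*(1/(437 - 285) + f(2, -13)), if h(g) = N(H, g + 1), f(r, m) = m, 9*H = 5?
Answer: -156025/684 ≈ -228.11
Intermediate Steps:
H = 5/9 (H = (⅑)*5 = 5/9 ≈ 0.55556)
N(Q, U) = -3 + Q + 5*U (N(Q, U) = -3 + (5*U + Q) = -3 + (Q + 5*U) = -3 + Q + 5*U)
h(g) = 23/9 + 5*g (h(g) = -3 + 5/9 + 5*(g + 1) = -3 + 5/9 + 5*(1 + g) = -3 + 5/9 + (5 + 5*g) = 23/9 + 5*g)
h(c(1))*(1/(437 - 285) + f(2, -13)) = (23/9 + 5*(4 - 1*1))*(1/(437 - 285) - 13) = (23/9 + 5*(4 - 1))*(1/152 - 13) = (23/9 + 5*3)*(1/152 - 13) = (23/9 + 15)*(-1975/152) = (158/9)*(-1975/152) = -156025/684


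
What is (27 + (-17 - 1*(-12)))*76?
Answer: 1672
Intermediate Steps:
(27 + (-17 - 1*(-12)))*76 = (27 + (-17 + 12))*76 = (27 - 5)*76 = 22*76 = 1672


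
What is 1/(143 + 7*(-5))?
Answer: 1/108 ≈ 0.0092593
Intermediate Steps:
1/(143 + 7*(-5)) = 1/(143 - 35) = 1/108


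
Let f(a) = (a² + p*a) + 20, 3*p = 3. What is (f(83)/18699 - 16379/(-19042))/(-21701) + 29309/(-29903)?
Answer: -9847115936657099/10046102714493438 ≈ -0.98019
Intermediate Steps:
p = 1 (p = (⅓)*3 = 1)
f(a) = 20 + a + a² (f(a) = (a² + 1*a) + 20 = (a² + a) + 20 = (a + a²) + 20 = 20 + a + a²)
(f(83)/18699 - 16379/(-19042))/(-21701) + 29309/(-29903) = ((20 + 83 + 83²)/18699 - 16379/(-19042))/(-21701) + 29309/(-29903) = ((20 + 83 + 6889)*(1/18699) - 16379*(-1/19042))*(-1/21701) + 29309*(-1/29903) = (6992*(1/18699) + 16379/19042)*(-1/21701) - 29309/29903 = (304/813 + 16379/19042)*(-1/21701) - 29309/29903 = (19104895/15481146)*(-1/21701) - 29309/29903 = -19104895/335956349346 - 29309/29903 = -9847115936657099/10046102714493438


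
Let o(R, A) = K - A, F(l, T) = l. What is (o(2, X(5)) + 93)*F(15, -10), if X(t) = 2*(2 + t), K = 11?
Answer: 1350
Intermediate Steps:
X(t) = 4 + 2*t
o(R, A) = 11 - A
(o(2, X(5)) + 93)*F(15, -10) = ((11 - (4 + 2*5)) + 93)*15 = ((11 - (4 + 10)) + 93)*15 = ((11 - 1*14) + 93)*15 = ((11 - 14) + 93)*15 = (-3 + 93)*15 = 90*15 = 1350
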